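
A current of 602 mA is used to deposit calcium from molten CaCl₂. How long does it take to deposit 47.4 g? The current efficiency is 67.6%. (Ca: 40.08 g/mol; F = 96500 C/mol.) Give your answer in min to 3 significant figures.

n(Ca) = 47.4 / 40.08 = 1.183 mol
Ca²⁺ + 2e⁻ → Ca, so n(e⁻) = 2 × 1.183 = 2.366 mol
Q = 2.366 × 96500 / 0.676 = 3.378×10^5 C
t = Q / I = 3.378×10^5 / 0.602 = 5.611×10^5 s = 9350 min

9350 min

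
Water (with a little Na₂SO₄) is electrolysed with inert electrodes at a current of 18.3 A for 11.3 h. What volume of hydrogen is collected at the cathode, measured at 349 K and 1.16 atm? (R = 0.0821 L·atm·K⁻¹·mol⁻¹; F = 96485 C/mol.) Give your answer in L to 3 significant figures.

Q = It = 18.3 × 40680 = 7.444×10^5 C
n(e⁻) = 7.444×10^5 / 96485 = 7.715 mol
2H⁺ + 2e⁻ → H₂, so n(H₂) = 7.715 / 2 = 3.858 mol
V = nRT/P = 3.858 × 0.0821 × 349 / 1.16 = 95.30 L

95.3 L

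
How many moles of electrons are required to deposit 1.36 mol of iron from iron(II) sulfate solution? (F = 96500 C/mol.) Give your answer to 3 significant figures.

Fe²⁺ + 2e⁻ → Fe, so n(e⁻) = 2 × 1.36 = 2.720 mol

2.72 mol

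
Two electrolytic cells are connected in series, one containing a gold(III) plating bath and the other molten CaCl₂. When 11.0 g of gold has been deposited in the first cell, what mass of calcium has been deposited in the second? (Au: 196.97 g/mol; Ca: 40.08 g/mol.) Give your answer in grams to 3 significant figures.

3.36 g

n(Au) = 11.0 / 196.97 = 0.05585 mol
Au³⁺ + 3e⁻ → Au, so n(e⁻) = 3 × 0.05585 = 0.1676 mol
Since the cells are in series, n(e⁻) in the Ca cell is also 0.1676 mol.
Ca²⁺ + 2e⁻ → Ca, so n(Ca) = 0.1676 / 2 = 0.08380 mol
m(Ca) = 0.08380 × 40.08 = 3.36 g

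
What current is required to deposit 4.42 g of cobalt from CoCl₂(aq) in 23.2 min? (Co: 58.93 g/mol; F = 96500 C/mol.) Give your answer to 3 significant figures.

10.4 A

n(Co) = 4.42 / 58.93 = 0.07500 mol
Co²⁺ + 2e⁻ → Co, so n(e⁻) = 2 × 0.07500 = 0.1500 mol
Q = 0.1500 × 96500 = 14480 C
I = Q / t = 14480 / 1392 s = 10.4 A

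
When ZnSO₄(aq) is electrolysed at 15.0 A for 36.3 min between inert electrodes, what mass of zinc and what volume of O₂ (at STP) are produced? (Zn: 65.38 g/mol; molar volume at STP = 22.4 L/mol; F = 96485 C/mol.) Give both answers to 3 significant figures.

Q = 15.0 × 2178 = 32670 C; n(e⁻) = 32670 / 96485 = 0.3386 mol
Cathode: Zn²⁺ + 2e⁻ → Zn → n(Zn) = 0.3386/2 = 0.1693 mol → 11.1 g
Anode: 2H₂O → O₂ + 4H⁺ + 4e⁻ → n(O₂) = 0.3386/4 = 0.08465 mol → 1.90 L

11.1 g Zn; 1.90 L O₂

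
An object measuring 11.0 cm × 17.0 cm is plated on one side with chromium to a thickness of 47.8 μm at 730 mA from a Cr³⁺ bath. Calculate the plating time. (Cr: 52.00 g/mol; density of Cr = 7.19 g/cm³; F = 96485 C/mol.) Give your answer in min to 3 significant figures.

Plated area = 11.0 × 17.0 = 187.0 cm²
Volume = 187.0 × 47.8×10⁻⁴ cm = 0.8939 cm³
m(Cr) = 0.8939 × 7.19 = 6.427 g
n(Cr) = 6.427 / 52.00 = 0.1236 mol; n(e⁻) = 3 × 0.1236 = 0.3708 mol
Q = 0.3708 × 96485 = 35780 C
t = 35780 / 0.730 = 49010 s = 817 min

817 min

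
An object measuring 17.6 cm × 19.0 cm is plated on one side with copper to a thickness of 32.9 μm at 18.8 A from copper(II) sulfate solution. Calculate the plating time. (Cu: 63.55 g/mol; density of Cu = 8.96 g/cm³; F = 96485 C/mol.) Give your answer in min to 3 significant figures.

Plated area = 17.6 × 19.0 = 334.4 cm²
Volume = 334.4 × 32.9×10⁻⁴ cm = 1.100 cm³
m(Cu) = 1.100 × 8.96 = 9.856 g
n(Cu) = 9.856 / 63.55 = 0.1551 mol; n(e⁻) = 2 × 0.1551 = 0.3102 mol
Q = 0.3102 × 96485 = 29930 C
t = 29930 / 18.8 = 1592 s = 26.5 min

26.5 min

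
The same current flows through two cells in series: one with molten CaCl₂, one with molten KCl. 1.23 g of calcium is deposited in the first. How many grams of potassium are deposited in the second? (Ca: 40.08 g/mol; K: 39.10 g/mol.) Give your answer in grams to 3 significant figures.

n(Ca) = 1.23 / 40.08 = 0.03069 mol
Ca²⁺ + 2e⁻ → Ca, so n(e⁻) = 2 × 0.03069 = 0.06138 mol
Since the cells are in series, n(e⁻) in the K cell is also 0.06138 mol.
K⁺ + e⁻ → K, so n(K) = 0.06138 mol
m(K) = 0.06138 × 39.10 = 2.40 g

2.40 g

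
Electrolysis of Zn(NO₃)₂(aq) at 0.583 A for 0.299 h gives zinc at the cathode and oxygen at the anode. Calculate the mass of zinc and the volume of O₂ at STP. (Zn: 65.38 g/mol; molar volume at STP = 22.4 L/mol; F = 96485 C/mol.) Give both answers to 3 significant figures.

0.213 g Zn; 0.0364 L O₂

Q = 0.583 × 1076.4 = 627.5 C; n(e⁻) = 627.5 / 96485 = 0.006504 mol
Cathode: Zn²⁺ + 2e⁻ → Zn → n(Zn) = 0.006504/2 = 0.003252 mol → 0.213 g
Anode: 2H₂O → O₂ + 4H⁺ + 4e⁻ → n(O₂) = 0.006504/4 = 0.001626 mol → 0.0364 L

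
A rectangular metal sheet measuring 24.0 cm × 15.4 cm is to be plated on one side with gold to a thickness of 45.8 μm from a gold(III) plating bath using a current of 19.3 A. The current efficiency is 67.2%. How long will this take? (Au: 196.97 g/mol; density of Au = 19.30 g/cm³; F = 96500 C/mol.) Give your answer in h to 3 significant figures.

1.03 h

Plated area = 24.0 × 15.4 = 369.6 cm²
Volume = 369.6 × 45.8×10⁻⁴ cm = 1.693 cm³
m(Au) = 1.693 × 19.30 = 32.67 g
n(Au) = 32.67 / 196.97 = 0.1659 mol; n(e⁻) = 3 × 0.1659 = 0.4977 mol
Q = 0.4977 × 96500 / 0.672 = 71470 C
t = 71470 / 19.3 = 3703 s = 1.03 h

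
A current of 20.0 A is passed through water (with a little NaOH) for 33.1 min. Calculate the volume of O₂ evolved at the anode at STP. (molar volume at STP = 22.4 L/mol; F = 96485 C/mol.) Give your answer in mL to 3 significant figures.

Charge passed = 20.0 × 1986 = 39720 C
n(e⁻) = Q/F = 39720/96485 = 0.4117 mol
2H₂O → O₂ + 4H⁺ + 4e⁻, so n(O₂) = 0.4117 / 4 = 0.1029 mol
V = 0.1029 × 22.4 = 2.305 L
= 2310 mL

2310 mL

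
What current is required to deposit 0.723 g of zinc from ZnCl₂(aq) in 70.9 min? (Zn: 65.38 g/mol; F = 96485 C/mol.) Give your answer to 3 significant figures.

n(Zn) = 0.723 / 65.38 = 0.01106 mol
Zn²⁺ + 2e⁻ → Zn, so n(e⁻) = 2 × 0.01106 = 0.02212 mol
Q = 0.02212 × 96485 = 2134 C
I = Q / t = 2134 / 4254 s = 0.502 A

0.502 A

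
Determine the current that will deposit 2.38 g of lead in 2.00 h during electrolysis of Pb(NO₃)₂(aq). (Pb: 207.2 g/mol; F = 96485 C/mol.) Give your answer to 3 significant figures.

0.308 A

n(Pb) = 2.38 / 207.2 = 0.01149 mol
Pb²⁺ + 2e⁻ → Pb, so n(e⁻) = 2 × 0.01149 = 0.02298 mol
Q = 0.02298 × 96485 = 2217 C
I = Q / t = 2217 / 7200 s = 0.308 A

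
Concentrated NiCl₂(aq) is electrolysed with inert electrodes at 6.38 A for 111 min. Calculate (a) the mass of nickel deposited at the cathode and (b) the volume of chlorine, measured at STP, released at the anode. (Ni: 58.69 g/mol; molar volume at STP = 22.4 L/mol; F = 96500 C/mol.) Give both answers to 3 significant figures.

Q = 6.38 × 6660 = 42490 C; n(e⁻) = 42490 / 96500 = 0.4403 mol
Cathode: Ni²⁺ + 2e⁻ → Ni → n(Ni) = 0.4403/2 = 0.2202 mol → 12.9 g
Anode: 2Cl⁻ → Cl₂ + 2e⁻ → n(Cl₂) = 0.4403/2 = 0.2202 mol → 4.93 L

12.9 g Ni; 4.93 L Cl₂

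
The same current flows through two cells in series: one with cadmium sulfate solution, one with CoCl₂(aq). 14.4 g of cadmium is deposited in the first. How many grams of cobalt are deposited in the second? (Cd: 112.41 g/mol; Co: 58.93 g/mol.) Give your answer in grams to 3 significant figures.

n(Cd) = 14.4 / 112.41 = 0.1281 mol
Cd²⁺ + 2e⁻ → Cd, so n(e⁻) = 2 × 0.1281 = 0.2562 mol
In series, the same 0.2562 mol of electrons flows through the second cell.
Co²⁺ + 2e⁻ → Co, so n(Co) = 0.2562 / 2 = 0.1281 mol
m(Co) = 0.1281 × 58.93 = 7.55 g

7.55 g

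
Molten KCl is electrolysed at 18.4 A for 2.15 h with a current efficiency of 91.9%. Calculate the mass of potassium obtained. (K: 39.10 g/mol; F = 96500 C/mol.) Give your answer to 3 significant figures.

Q = 18.4 × 7740 = 1.424×10^5 C
n(e⁻) = 1.424×10^5 / 96500 = 1.476 mol
K⁺ + e⁻ → K, so theoretical m(K) = 1.476 × 39.10 = 57.71 g
Actual mass = 91.9% × 57.71 = 53.0 g

53.0 g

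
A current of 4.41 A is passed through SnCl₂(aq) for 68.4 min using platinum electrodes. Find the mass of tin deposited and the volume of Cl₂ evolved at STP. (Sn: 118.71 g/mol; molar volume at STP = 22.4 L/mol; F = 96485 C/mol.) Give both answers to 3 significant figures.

11.1 g Sn; 2.10 L Cl₂

Q = 4.41 × 4104 = 18100 C; n(e⁻) = 18100 / 96485 = 0.1876 mol
Cathode: Sn²⁺ + 2e⁻ → Sn → n(Sn) = 0.1876/2 = 0.09380 mol → 11.1 g
Anode: 2Cl⁻ → Cl₂ + 2e⁻ → n(Cl₂) = 0.1876/2 = 0.09380 mol → 2.10 L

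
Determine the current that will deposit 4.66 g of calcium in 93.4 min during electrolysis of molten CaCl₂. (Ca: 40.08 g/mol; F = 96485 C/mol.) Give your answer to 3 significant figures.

n(Ca) = 4.66 / 40.08 = 0.1163 mol
Ca²⁺ + 2e⁻ → Ca, so n(e⁻) = 2 × 0.1163 = 0.2326 mol
Q = 0.2326 × 96485 = 22440 C
I = Q / t = 22440 / 5604 s = 4.00 A

4.00 A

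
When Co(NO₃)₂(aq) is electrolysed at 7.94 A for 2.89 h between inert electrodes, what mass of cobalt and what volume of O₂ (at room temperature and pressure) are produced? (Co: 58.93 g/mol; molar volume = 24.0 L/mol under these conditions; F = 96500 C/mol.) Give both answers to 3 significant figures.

25.2 g Co; 5.14 L O₂

Q = 7.94 × 10404 = 82610 C; n(e⁻) = 82610 / 96500 = 0.8561 mol
Cathode: Co²⁺ + 2e⁻ → Co → n(Co) = 0.8561/2 = 0.4281 mol → 25.2 g
Anode: 2H₂O → O₂ + 4H⁺ + 4e⁻ → n(O₂) = 0.8561/4 = 0.2140 mol → 5.14 L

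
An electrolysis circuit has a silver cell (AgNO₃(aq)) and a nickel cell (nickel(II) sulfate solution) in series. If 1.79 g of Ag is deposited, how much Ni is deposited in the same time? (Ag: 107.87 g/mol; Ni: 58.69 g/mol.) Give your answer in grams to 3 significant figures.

0.487 g

n(Ag) = 1.79 / 107.87 = 0.01659 mol
Ag⁺ + e⁻ → Ag, so n(e⁻) = 0.01659 mol
Same current for the same time ⇒ same n(e⁻) = 0.01659 mol in both cells.
Ni²⁺ + 2e⁻ → Ni, so n(Ni) = 0.01659 / 2 = 0.008295 mol
m(Ni) = 0.008295 × 58.69 = 0.487 g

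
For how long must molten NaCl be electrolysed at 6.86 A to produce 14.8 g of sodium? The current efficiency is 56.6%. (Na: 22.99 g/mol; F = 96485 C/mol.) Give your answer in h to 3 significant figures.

4.44 h

n(Na) = 14.8 / 22.99 = 0.6438 mol
Na⁺ + e⁻ → Na, so n(e⁻) = 0.6438 mol
Q = 0.6438 × 96485 / 0.566 = 1.097×10^5 C
t = Q / I = 1.097×10^5 / 6.86 = 15990 s = 4.44 h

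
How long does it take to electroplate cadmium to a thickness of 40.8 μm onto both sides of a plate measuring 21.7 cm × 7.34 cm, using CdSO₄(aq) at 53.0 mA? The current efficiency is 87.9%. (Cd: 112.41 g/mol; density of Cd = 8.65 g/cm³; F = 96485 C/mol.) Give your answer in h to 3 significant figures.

115 h

Plated area = 2 × 21.7 × 7.34 = 318.6 cm²
Volume = 318.6 × 40.8×10⁻⁴ cm = 1.300 cm³
m(Cd) = 1.300 × 8.65 = 11.25 g
n(Cd) = 11.25 / 112.41 = 0.1001 mol; n(e⁻) = 2 × 0.1001 = 0.2002 mol
Q = 0.2002 × 96485 / 0.879 = 21980 C
t = 21980 / 0.0530 = 4.147×10^5 s = 115 h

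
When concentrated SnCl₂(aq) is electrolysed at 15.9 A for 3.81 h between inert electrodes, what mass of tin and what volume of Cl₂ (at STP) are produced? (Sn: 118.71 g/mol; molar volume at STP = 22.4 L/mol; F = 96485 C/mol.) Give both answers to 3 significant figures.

Q = 15.9 × 13716 = 2.181×10^5 C; n(e⁻) = 2.181×10^5 / 96485 = 2.260 mol
Cathode: Sn²⁺ + 2e⁻ → Sn → n(Sn) = 2.260/2 = 1.130 mol → 134 g
Anode: 2Cl⁻ → Cl₂ + 2e⁻ → n(Cl₂) = 2.260/2 = 1.130 mol → 25.3 L

134 g Sn; 25.3 L Cl₂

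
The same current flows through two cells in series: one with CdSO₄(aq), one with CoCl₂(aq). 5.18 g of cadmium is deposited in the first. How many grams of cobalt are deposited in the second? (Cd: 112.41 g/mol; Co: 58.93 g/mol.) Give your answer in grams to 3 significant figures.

n(Cd) = 5.18 / 112.41 = 0.04608 mol
Cd²⁺ + 2e⁻ → Cd, so n(e⁻) = 2 × 0.04608 = 0.09216 mol
The cells are in series, so the same charge (and hence the same n(e⁻) = 0.09216 mol) passes through both.
Co²⁺ + 2e⁻ → Co, so n(Co) = 0.09216 / 2 = 0.04608 mol
m(Co) = 0.04608 × 58.93 = 2.72 g

2.72 g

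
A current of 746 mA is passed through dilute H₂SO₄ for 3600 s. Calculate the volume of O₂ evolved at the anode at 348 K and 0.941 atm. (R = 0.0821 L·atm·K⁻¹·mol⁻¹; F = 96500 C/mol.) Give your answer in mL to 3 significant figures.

Q = It = 0.746 × 3600 = 2686 C
Moles of electrons = 2686 / 96500 = 0.02783 mol
2H₂O → O₂ + 4H⁺ + 4e⁻, so n(O₂) = 0.02783 / 4 = 0.006958 mol
V = nRT/P = 0.006958 × 0.0821 × 348 / 0.941 = 0.2113 L
= 211 mL

211 mL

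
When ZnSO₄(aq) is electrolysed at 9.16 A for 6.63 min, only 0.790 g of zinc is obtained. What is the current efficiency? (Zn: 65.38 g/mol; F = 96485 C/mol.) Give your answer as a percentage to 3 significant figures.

Q = 9.16 × 397.8 = 3644 C
n(e⁻) = 3644 / 96485 = 0.03777 mol
Zn²⁺ + 2e⁻ → Zn, so theoretical n(Zn) = 0.01889 mol → 1.235 g
Efficiency = 0.790 / 1.235 = 0.6397 = 64.0%

64.0%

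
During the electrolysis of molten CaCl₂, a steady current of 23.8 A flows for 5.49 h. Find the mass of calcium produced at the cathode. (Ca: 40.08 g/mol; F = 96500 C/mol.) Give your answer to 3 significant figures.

97.7 g

Q = 23.8 A × 19764 s = 4.704×10^5 C
n(e⁻) = 4.704×10^5 / 96500 = 4.875 mol
Ca²⁺ + 2e⁻ → Ca, so n(Ca) = 4.875 / 2 = 2.438 mol
m = 2.438 × 40.08 = 97.7 g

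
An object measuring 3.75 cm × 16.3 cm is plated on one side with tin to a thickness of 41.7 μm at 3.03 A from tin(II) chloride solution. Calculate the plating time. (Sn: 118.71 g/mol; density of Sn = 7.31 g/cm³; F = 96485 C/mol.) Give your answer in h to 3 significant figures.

Plated area = 3.75 × 16.3 = 61.13 cm²
Volume = 61.13 × 41.7×10⁻⁴ cm = 0.2549 cm³
m(Sn) = 0.2549 × 7.31 = 1.863 g
n(Sn) = 1.863 / 118.71 = 0.01569 mol; n(e⁻) = 2 × 0.01569 = 0.03138 mol
Q = 0.03138 × 96485 = 3028 C
t = 3028 / 3.03 = 999.3 s = 0.278 h

0.278 h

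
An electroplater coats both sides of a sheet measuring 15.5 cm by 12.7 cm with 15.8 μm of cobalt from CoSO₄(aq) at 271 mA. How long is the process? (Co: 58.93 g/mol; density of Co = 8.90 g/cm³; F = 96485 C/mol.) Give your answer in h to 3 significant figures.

18.6 h

Plated area = 2 × 15.5 × 12.7 = 393.7 cm²
Volume = 393.7 × 15.8×10⁻⁴ cm = 0.6220 cm³
m(Co) = 0.6220 × 8.90 = 5.536 g
n(Co) = 5.536 / 58.93 = 0.09394 mol; n(e⁻) = 2 × 0.09394 = 0.1879 mol
Q = 0.1879 × 96485 = 18130 C
t = 18130 / 0.271 = 66900 s = 18.6 h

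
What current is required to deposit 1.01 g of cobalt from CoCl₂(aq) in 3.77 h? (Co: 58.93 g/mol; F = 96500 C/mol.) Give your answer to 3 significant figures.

0.244 A

n(Co) = 1.01 / 58.93 = 0.01714 mol
Co²⁺ + 2e⁻ → Co, so n(e⁻) = 2 × 0.01714 = 0.03428 mol
Q = 0.03428 × 96500 = 3308 C
I = Q / t = 3308 / 13572 s = 0.244 A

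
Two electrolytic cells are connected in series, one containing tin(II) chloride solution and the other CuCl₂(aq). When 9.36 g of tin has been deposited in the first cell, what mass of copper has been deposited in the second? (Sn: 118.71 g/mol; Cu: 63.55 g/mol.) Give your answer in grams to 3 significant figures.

5.01 g

n(Sn) = 9.36 / 118.71 = 0.07885 mol
Sn²⁺ + 2e⁻ → Sn, so n(e⁻) = 2 × 0.07885 = 0.1577 mol
Same current for the same time ⇒ same n(e⁻) = 0.1577 mol in both cells.
Cu²⁺ + 2e⁻ → Cu, so n(Cu) = 0.1577 / 2 = 0.07885 mol
m(Cu) = 0.07885 × 63.55 = 5.01 g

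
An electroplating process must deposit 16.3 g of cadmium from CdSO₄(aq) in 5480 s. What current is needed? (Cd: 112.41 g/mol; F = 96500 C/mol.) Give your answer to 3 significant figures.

n(Cd) = 16.3 / 112.41 = 0.1450 mol
Cd²⁺ + 2e⁻ → Cd, so n(e⁻) = 2 × 0.1450 = 0.2900 mol
Q = 0.2900 × 96500 = 27990 C
I = Q / t = 27990 / 5480 s = 5.11 A

5.11 A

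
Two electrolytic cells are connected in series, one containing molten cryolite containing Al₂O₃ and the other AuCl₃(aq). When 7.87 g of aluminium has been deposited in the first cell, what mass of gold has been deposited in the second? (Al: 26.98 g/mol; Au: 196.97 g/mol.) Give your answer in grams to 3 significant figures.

57.5 g

n(Al) = 7.87 / 26.98 = 0.2917 mol
Al³⁺ + 3e⁻ → Al, so n(e⁻) = 3 × 0.2917 = 0.8751 mol
In series, the same 0.8751 mol of electrons flows through the second cell.
Au³⁺ + 3e⁻ → Au, so n(Au) = 0.8751 / 3 = 0.2917 mol
m(Au) = 0.2917 × 196.97 = 57.5 g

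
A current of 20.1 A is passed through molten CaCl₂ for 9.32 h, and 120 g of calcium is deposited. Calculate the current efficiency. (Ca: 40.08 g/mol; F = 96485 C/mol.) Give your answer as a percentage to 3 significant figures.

Q = 20.1 × 33552 = 6.744×10^5 C
n(e⁻) = 6.744×10^5 / 96485 = 6.990 mol
Ca²⁺ + 2e⁻ → Ca, so theoretical n(Ca) = 3.495 mol → 140.1 g
Efficiency = 120 / 140.1 = 0.8565 = 85.7%

85.7%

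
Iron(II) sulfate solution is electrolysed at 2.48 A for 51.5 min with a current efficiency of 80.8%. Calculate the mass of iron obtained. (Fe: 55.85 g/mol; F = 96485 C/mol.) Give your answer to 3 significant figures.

1.79 g

Q = 2.48 × 3090 = 7663 C
n(e⁻) = 7663 / 96485 = 0.07942 mol
Fe²⁺ + 2e⁻ → Fe, so theoretical m(Fe) = 0.03971 × 55.85 = 2.218 g
Actual mass = 80.8% × 2.218 = 1.79 g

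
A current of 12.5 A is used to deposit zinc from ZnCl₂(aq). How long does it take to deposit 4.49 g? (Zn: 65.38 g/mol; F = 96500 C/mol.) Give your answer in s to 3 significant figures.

1060 s

n(Zn) = 4.49 / 65.38 = 0.06868 mol
Zn²⁺ + 2e⁻ → Zn, so n(e⁻) = 2 × 0.06868 = 0.1374 mol
Q = 0.1374 × 96500 = 13260 C
t = Q / I = 13260 / 12.5 = 1061 s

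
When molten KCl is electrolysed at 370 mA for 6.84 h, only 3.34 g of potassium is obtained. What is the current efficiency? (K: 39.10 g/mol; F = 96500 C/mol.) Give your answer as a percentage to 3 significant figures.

Q = 0.370 × 24624 = 9111 C
n(e⁻) = 9111 / 96500 = 0.09441 mol
K⁺ + e⁻ → K, so theoretical n(K) = 0.09441 mol → 3.691 g
Efficiency = 3.34 / 3.691 = 0.9049 = 90.5%

90.5%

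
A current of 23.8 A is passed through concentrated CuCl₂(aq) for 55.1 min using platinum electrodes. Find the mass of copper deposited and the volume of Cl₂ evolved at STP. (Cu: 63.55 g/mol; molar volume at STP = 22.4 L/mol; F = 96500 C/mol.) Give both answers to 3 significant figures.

Q = 23.8 × 3306 = 78680 C; n(e⁻) = 78680 / 96500 = 0.8153 mol
Cathode: Cu²⁺ + 2e⁻ → Cu → n(Cu) = 0.8153/2 = 0.4077 mol → 25.9 g
Anode: 2Cl⁻ → Cl₂ + 2e⁻ → n(Cl₂) = 0.8153/2 = 0.4077 mol → 9.13 L

25.9 g Cu; 9.13 L Cl₂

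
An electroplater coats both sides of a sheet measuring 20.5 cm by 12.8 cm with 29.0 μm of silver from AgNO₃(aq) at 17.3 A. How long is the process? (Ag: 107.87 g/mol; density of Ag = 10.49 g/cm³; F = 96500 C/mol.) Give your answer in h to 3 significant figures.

0.229 h

Plated area = 2 × 20.5 × 12.8 = 524.8 cm²
Volume = 524.8 × 29.0×10⁻⁴ cm = 1.522 cm³
m(Ag) = 1.522 × 10.49 = 15.97 g
n(Ag) = 15.97 / 107.87 = 0.1480 mol; n(e⁻) = 0.1480 mol
Q = 0.1480 × 96500 = 14280 C
t = 14280 / 17.3 = 825.4 s = 0.229 h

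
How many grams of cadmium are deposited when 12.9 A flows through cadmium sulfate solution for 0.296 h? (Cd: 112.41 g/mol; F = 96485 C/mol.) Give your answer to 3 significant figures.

8.01 g

Q = It = 12.9 × 1065.6 = 13750 C
n(e⁻) = 13750 / 96485 = 0.1425 mol
Cd²⁺ + 2e⁻ → Cd, so n(Cd) = 0.1425 / 2 = 0.07125 mol
m = 0.07125 × 112.41 = 8.01 g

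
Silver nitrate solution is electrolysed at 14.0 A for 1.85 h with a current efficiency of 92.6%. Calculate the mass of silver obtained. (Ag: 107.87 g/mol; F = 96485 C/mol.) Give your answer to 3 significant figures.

Q = 14.0 × 6660 = 93240 C
n(e⁻) = 93240 / 96485 = 0.9664 mol
Ag⁺ + e⁻ → Ag, so theoretical m(Ag) = 0.9664 × 107.87 = 104.2 g
Actual mass = 92.6% × 104.2 = 96.5 g

96.5 g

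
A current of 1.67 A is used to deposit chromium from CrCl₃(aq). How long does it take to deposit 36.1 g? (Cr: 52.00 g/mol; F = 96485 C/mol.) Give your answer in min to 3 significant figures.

2010 min

n(Cr) = 36.1 / 52.00 = 0.6942 mol
Cr³⁺ + 3e⁻ → Cr, so n(e⁻) = 3 × 0.6942 = 2.083 mol
Q = 2.083 × 96485 = 2.010×10^5 C
t = Q / I = 2.010×10^5 / 1.67 = 1.204×10^5 s = 2010 min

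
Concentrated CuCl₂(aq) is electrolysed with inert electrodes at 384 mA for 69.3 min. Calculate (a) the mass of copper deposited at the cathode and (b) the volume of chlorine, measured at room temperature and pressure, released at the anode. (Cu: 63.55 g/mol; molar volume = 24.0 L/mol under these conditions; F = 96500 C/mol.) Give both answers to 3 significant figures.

0.526 g Cu; 0.199 L Cl₂

Q = 0.384 × 4158 = 1597 C; n(e⁻) = 1597 / 96500 = 0.01655 mol
Cathode: Cu²⁺ + 2e⁻ → Cu → n(Cu) = 0.01655/2 = 0.008275 mol → 0.526 g
Anode: 2Cl⁻ → Cl₂ + 2e⁻ → n(Cl₂) = 0.01655/2 = 0.008275 mol → 0.199 L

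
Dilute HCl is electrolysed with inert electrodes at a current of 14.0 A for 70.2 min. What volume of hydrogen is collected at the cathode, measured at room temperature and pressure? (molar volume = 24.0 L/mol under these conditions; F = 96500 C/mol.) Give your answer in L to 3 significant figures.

7.33 L

Q = It = 14.0 × 4212 = 58970 C
n(e⁻) = 58970 / 96500 = 0.6111 mol
2H⁺ + 2e⁻ → H₂, so n(H₂) = 0.6111 / 2 = 0.3056 mol
V = 0.3056 × 24.0 = 7.334 L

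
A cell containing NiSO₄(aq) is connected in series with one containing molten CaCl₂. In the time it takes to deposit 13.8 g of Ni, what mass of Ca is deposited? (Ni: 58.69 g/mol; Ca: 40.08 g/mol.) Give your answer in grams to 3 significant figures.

9.42 g

n(Ni) = 13.8 / 58.69 = 0.2351 mol
Ni²⁺ + 2e⁻ → Ni, so n(e⁻) = 2 × 0.2351 = 0.4702 mol
In series, the same 0.4702 mol of electrons flows through the second cell.
Ca²⁺ + 2e⁻ → Ca, so n(Ca) = 0.4702 / 2 = 0.2351 mol
m(Ca) = 0.2351 × 40.08 = 9.42 g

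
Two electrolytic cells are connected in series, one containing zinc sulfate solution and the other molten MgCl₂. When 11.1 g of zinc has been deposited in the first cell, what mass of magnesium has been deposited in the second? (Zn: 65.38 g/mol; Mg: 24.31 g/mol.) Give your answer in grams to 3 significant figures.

n(Zn) = 11.1 / 65.38 = 0.1698 mol
Zn²⁺ + 2e⁻ → Zn, so n(e⁻) = 2 × 0.1698 = 0.3396 mol
Since the cells are in series, n(e⁻) in the Mg cell is also 0.3396 mol.
Mg²⁺ + 2e⁻ → Mg, so n(Mg) = 0.3396 / 2 = 0.1698 mol
m(Mg) = 0.1698 × 24.31 = 4.13 g

4.13 g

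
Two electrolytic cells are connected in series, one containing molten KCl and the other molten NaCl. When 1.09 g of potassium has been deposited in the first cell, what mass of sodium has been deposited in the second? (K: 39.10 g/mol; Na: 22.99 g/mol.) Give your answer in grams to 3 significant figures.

0.641 g

n(K) = 1.09 / 39.10 = 0.02788 mol
K⁺ + e⁻ → K, so n(e⁻) = 0.02788 mol
Same current for the same time ⇒ same n(e⁻) = 0.02788 mol in both cells.
Na⁺ + e⁻ → Na, so n(Na) = 0.02788 mol
m(Na) = 0.02788 × 22.99 = 0.641 g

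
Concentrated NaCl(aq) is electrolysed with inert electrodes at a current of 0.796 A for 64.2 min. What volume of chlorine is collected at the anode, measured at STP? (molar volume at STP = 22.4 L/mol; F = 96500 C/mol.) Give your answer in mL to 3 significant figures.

Charge passed = 0.796 × 3852 = 3066 C
Moles of electrons = 3066 / 96500 = 0.03177 mol
2Cl⁻ → Cl₂ + 2e⁻, so n(Cl₂) = 0.03177 / 2 = 0.01589 mol
V = 0.01589 × 22.4 = 0.3559 L
= 356 mL

356 mL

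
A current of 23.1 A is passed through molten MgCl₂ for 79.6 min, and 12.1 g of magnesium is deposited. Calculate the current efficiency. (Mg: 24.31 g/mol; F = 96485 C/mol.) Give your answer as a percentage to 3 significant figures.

Q = 23.1 × 4776 = 1.103×10^5 C
n(e⁻) = 1.103×10^5 / 96485 = 1.143 mol
Mg²⁺ + 2e⁻ → Mg, so theoretical n(Mg) = 0.5715 mol → 13.89 g
Efficiency = 12.1 / 13.89 = 0.8711 = 87.1%

87.1%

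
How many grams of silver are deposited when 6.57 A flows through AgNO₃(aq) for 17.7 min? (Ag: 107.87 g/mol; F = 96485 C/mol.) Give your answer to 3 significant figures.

Charge passed = 6.57 × 1062 = 6977 C
n(e⁻) = Q/F = 6977/96485 = 0.07231 mol
Ag⁺ + e⁻ → Ag, so n(Ag) = 0.07231 mol
m = 0.07231 × 107.87 = 7.80 g

7.80 g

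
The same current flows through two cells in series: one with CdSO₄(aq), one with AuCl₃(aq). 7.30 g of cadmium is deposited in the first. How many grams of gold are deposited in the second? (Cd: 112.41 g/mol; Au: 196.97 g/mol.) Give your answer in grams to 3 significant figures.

8.53 g

n(Cd) = 7.30 / 112.41 = 0.06494 mol
Cd²⁺ + 2e⁻ → Cd, so n(e⁻) = 2 × 0.06494 = 0.1299 mol
Since the cells are in series, n(e⁻) in the Au cell is also 0.1299 mol.
Au³⁺ + 3e⁻ → Au, so n(Au) = 0.1299 / 3 = 0.04330 mol
m(Au) = 0.04330 × 196.97 = 8.53 g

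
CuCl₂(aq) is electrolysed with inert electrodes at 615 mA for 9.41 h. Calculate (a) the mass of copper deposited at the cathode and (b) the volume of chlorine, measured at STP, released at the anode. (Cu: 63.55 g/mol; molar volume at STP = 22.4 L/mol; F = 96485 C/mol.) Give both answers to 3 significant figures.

6.86 g Cu; 2.42 L Cl₂

Q = 0.615 × 33876 = 20830 C; n(e⁻) = 20830 / 96485 = 0.2159 mol
Cathode: Cu²⁺ + 2e⁻ → Cu → n(Cu) = 0.2159/2 = 0.1080 mol → 6.86 g
Anode: 2Cl⁻ → Cl₂ + 2e⁻ → n(Cl₂) = 0.2159/2 = 0.1080 mol → 2.42 L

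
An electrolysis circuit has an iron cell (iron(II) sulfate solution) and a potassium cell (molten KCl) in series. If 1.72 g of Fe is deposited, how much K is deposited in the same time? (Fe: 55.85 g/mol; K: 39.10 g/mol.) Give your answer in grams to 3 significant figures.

n(Fe) = 1.72 / 55.85 = 0.03080 mol
Fe²⁺ + 2e⁻ → Fe, so n(e⁻) = 2 × 0.03080 = 0.06160 mol
The cells are in series, so the same charge (and hence the same n(e⁻) = 0.06160 mol) passes through both.
K⁺ + e⁻ → K, so n(K) = 0.06160 mol
m(K) = 0.06160 × 39.10 = 2.41 g

2.41 g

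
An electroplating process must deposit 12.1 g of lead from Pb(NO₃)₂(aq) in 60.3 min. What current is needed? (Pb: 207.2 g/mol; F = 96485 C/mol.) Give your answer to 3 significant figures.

n(Pb) = 12.1 / 207.2 = 0.05840 mol
Pb²⁺ + 2e⁻ → Pb, so n(e⁻) = 2 × 0.05840 = 0.1168 mol
Q = 0.1168 × 96485 = 11270 C
I = Q / t = 11270 / 3618 s = 3.11 A

3.11 A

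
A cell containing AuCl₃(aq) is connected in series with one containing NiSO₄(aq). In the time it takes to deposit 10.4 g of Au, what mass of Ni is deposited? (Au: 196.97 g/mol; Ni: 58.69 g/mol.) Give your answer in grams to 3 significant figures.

4.65 g

n(Au) = 10.4 / 196.97 = 0.05280 mol
Au³⁺ + 3e⁻ → Au, so n(e⁻) = 3 × 0.05280 = 0.1584 mol
The cells are in series, so the same charge (and hence the same n(e⁻) = 0.1584 mol) passes through both.
Ni²⁺ + 2e⁻ → Ni, so n(Ni) = 0.1584 / 2 = 0.07920 mol
m(Ni) = 0.07920 × 58.69 = 4.65 g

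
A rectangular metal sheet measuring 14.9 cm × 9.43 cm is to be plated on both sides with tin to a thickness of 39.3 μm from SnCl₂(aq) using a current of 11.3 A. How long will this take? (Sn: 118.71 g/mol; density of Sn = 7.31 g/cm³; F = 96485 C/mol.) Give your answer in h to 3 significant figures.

Plated area = 2 × 14.9 × 9.43 = 281.0 cm²
Volume = 281.0 × 39.3×10⁻⁴ cm = 1.104 cm³
m(Sn) = 1.104 × 7.31 = 8.070 g
n(Sn) = 8.070 / 118.71 = 0.06798 mol; n(e⁻) = 2 × 0.06798 = 0.1360 mol
Q = 0.1360 × 96485 = 13120 C
t = 13120 / 11.3 = 1161 s = 0.323 h

0.323 h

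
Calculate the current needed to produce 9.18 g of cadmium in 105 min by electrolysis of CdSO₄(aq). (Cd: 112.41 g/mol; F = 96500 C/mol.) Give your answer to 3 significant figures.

n(Cd) = 9.18 / 112.41 = 0.08167 mol
Cd²⁺ + 2e⁻ → Cd, so n(e⁻) = 2 × 0.08167 = 0.1633 mol
Q = 0.1633 × 96500 = 15760 C
I = Q / t = 15760 / 6300 s = 2.50 A

2.50 A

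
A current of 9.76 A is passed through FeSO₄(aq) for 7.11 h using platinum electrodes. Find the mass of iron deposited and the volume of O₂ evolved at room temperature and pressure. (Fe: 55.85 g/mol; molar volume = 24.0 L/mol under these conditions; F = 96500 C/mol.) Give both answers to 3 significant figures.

72.3 g Fe; 15.5 L O₂

Q = 9.76 × 25596 = 2.498×10^5 C; n(e⁻) = 2.498×10^5 / 96500 = 2.589 mol
Cathode: Fe²⁺ + 2e⁻ → Fe → n(Fe) = 2.589/2 = 1.295 mol → 72.3 g
Anode: 2H₂O → O₂ + 4H⁺ + 4e⁻ → n(O₂) = 2.589/4 = 0.6473 mol → 15.5 L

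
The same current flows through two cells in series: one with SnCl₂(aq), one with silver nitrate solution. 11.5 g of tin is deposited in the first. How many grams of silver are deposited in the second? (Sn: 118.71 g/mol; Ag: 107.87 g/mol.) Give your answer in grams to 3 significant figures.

20.9 g

n(Sn) = 11.5 / 118.71 = 0.09687 mol
Sn²⁺ + 2e⁻ → Sn, so n(e⁻) = 2 × 0.09687 = 0.1937 mol
Since the cells are in series, n(e⁻) in the Ag cell is also 0.1937 mol.
Ag⁺ + e⁻ → Ag, so n(Ag) = 0.1937 mol
m(Ag) = 0.1937 × 107.87 = 20.9 g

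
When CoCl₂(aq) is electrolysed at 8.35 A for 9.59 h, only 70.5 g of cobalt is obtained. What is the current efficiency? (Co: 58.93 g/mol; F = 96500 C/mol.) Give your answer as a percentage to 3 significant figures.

80.1%

Q = 8.35 × 34524 = 2.883×10^5 C
n(e⁻) = 2.883×10^5 / 96500 = 2.988 mol
Co²⁺ + 2e⁻ → Co, so theoretical n(Co) = 1.494 mol → 88.04 g
Efficiency = 70.5 / 88.04 = 0.8008 = 80.1%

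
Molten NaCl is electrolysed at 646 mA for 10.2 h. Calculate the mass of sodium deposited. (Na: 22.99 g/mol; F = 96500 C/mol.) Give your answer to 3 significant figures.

Charge passed = 0.646 × 36720 = 23720 C
n(e⁻) = 23720 / 96500 = 0.2458 mol
Na⁺ + e⁻ → Na, so n(Na) = 0.2458 mol
m = 0.2458 × 22.99 = 5.65 g

5.65 g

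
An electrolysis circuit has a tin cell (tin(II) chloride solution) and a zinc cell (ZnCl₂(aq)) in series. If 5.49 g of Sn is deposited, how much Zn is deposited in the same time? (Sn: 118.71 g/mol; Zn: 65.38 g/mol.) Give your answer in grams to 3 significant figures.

3.02 g

n(Sn) = 5.49 / 118.71 = 0.04625 mol
Sn²⁺ + 2e⁻ → Sn, so n(e⁻) = 2 × 0.04625 = 0.09250 mol
Since the cells are in series, n(e⁻) in the Zn cell is also 0.09250 mol.
Zn²⁺ + 2e⁻ → Zn, so n(Zn) = 0.09250 / 2 = 0.04625 mol
m(Zn) = 0.04625 × 65.38 = 3.02 g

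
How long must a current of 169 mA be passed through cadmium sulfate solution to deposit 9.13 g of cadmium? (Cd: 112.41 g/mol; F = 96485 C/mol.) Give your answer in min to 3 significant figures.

1550 min

n(Cd) = 9.13 / 112.41 = 0.08122 mol
Cd²⁺ + 2e⁻ → Cd, so n(e⁻) = 2 × 0.08122 = 0.1624 mol
Q = 0.1624 × 96485 = 15670 C
t = Q / I = 15670 / 0.169 = 92720 s = 1550 min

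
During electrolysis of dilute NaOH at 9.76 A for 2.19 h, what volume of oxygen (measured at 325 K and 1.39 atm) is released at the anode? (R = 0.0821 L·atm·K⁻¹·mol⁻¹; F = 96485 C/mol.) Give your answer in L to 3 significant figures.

Charge passed = 9.76 × 7884 = 76950 C
n(e⁻) = Q/F = 76950/96485 = 0.7975 mol
2H₂O → O₂ + 4H⁺ + 4e⁻, so n(O₂) = 0.7975 / 4 = 0.1994 mol
V = nRT/P = 0.1994 × 0.0821 × 325 / 1.39 = 3.828 L

3.83 L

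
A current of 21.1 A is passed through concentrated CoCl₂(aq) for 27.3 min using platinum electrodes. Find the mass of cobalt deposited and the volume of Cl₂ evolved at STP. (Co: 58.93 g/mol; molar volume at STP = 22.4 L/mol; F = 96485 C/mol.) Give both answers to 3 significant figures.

Q = 21.1 × 1638 = 34560 C; n(e⁻) = 34560 / 96485 = 0.3582 mol
Cathode: Co²⁺ + 2e⁻ → Co → n(Co) = 0.3582/2 = 0.1791 mol → 10.6 g
Anode: 2Cl⁻ → Cl₂ + 2e⁻ → n(Cl₂) = 0.3582/2 = 0.1791 mol → 4.01 L

10.6 g Co; 4.01 L Cl₂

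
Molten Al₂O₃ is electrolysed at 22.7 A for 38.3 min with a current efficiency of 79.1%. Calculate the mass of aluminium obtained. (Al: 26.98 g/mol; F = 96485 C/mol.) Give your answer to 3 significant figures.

Q = 22.7 × 2298 = 52160 C
n(e⁻) = 52160 / 96485 = 0.5406 mol
Al³⁺ + 3e⁻ → Al, so theoretical m(Al) = 0.1802 × 26.98 = 4.862 g
Actual mass = 79.1% × 4.862 = 3.85 g

3.85 g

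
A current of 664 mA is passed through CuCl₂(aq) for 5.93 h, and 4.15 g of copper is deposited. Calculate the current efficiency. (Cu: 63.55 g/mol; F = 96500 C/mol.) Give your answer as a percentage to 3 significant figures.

Q = 0.664 × 21348 = 14180 C
n(e⁻) = 14180 / 96500 = 0.1469 mol
Cu²⁺ + 2e⁻ → Cu, so theoretical n(Cu) = 0.07345 mol → 4.668 g
Efficiency = 4.15 / 4.668 = 0.8890 = 88.9%

88.9%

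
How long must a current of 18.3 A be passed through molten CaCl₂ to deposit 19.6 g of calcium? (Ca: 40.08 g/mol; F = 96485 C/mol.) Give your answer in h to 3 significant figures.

1.43 h

n(Ca) = 19.6 / 40.08 = 0.4890 mol
Ca²⁺ + 2e⁻ → Ca, so n(e⁻) = 2 × 0.4890 = 0.9780 mol
Q = 0.9780 × 96485 = 94360 C
t = Q / I = 94360 / 18.3 = 5156 s = 1.43 h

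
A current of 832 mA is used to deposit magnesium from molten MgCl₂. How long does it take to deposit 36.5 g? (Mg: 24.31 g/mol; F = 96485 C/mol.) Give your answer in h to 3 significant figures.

96.7 h

n(Mg) = 36.5 / 24.31 = 1.501 mol
Mg²⁺ + 2e⁻ → Mg, so n(e⁻) = 2 × 1.501 = 3.002 mol
Q = 3.002 × 96485 = 2.896×10^5 C
t = Q / I = 2.896×10^5 / 0.832 = 3.481×10^5 s = 96.7 h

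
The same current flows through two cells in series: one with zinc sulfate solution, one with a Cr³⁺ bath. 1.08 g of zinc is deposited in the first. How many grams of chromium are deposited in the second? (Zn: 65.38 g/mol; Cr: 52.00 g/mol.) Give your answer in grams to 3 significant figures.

0.573 g

n(Zn) = 1.08 / 65.38 = 0.01652 mol
Zn²⁺ + 2e⁻ → Zn, so n(e⁻) = 2 × 0.01652 = 0.03304 mol
Same current for the same time ⇒ same n(e⁻) = 0.03304 mol in both cells.
Cr³⁺ + 3e⁻ → Cr, so n(Cr) = 0.03304 / 3 = 0.01101 mol
m(Cr) = 0.01101 × 52.00 = 0.573 g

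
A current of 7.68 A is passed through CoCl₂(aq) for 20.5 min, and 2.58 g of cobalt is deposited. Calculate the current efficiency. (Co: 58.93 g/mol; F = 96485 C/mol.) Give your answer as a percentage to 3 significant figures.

Q = 7.68 × 1230 = 9446 C
n(e⁻) = 9446 / 96485 = 0.09790 mol
Co²⁺ + 2e⁻ → Co, so theoretical n(Co) = 0.04895 mol → 2.885 g
Efficiency = 2.58 / 2.885 = 0.8943 = 89.4%

89.4%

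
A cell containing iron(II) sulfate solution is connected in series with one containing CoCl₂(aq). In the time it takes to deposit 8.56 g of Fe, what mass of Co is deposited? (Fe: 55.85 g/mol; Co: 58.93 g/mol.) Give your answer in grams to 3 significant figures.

9.03 g

n(Fe) = 8.56 / 55.85 = 0.1533 mol
Fe²⁺ + 2e⁻ → Fe, so n(e⁻) = 2 × 0.1533 = 0.3066 mol
The cells are in series, so the same charge (and hence the same n(e⁻) = 0.3066 mol) passes through both.
Co²⁺ + 2e⁻ → Co, so n(Co) = 0.3066 / 2 = 0.1533 mol
m(Co) = 0.1533 × 58.93 = 9.03 g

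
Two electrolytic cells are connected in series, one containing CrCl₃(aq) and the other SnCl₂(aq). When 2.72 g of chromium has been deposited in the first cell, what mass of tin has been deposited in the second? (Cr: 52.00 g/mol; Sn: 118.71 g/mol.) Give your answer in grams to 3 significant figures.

n(Cr) = 2.72 / 52.00 = 0.05231 mol
Cr³⁺ + 3e⁻ → Cr, so n(e⁻) = 3 × 0.05231 = 0.1569 mol
Since the cells are in series, n(e⁻) in the Sn cell is also 0.1569 mol.
Sn²⁺ + 2e⁻ → Sn, so n(Sn) = 0.1569 / 2 = 0.07845 mol
m(Sn) = 0.07845 × 118.71 = 9.31 g

9.31 g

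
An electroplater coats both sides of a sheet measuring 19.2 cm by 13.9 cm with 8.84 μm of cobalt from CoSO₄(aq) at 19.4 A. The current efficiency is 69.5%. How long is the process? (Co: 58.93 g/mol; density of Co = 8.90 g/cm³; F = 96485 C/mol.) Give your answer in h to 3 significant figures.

Plated area = 2 × 19.2 × 13.9 = 533.8 cm²
Volume = 533.8 × 8.84×10⁻⁴ cm = 0.4719 cm³
m(Co) = 0.4719 × 8.90 = 4.200 g
n(Co) = 4.200 / 58.93 = 0.07127 mol; n(e⁻) = 2 × 0.07127 = 0.1425 mol
Q = 0.1425 × 96485 / 0.695 = 19780 C
t = 19780 / 19.4 = 1020 s = 0.283 h

0.283 h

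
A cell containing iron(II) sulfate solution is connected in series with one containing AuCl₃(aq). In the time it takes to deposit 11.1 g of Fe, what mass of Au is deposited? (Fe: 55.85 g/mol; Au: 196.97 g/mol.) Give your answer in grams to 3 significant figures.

n(Fe) = 11.1 / 55.85 = 0.1987 mol
Fe²⁺ + 2e⁻ → Fe, so n(e⁻) = 2 × 0.1987 = 0.3974 mol
The cells are in series, so the same charge (and hence the same n(e⁻) = 0.3974 mol) passes through both.
Au³⁺ + 3e⁻ → Au, so n(Au) = 0.3974 / 3 = 0.1325 mol
m(Au) = 0.1325 × 196.97 = 26.1 g

26.1 g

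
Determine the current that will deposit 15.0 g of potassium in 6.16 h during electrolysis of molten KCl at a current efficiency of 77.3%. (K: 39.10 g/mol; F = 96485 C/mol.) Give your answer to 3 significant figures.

2.16 A

n(K) = 15.0 / 39.10 = 0.3836 mol
K⁺ + e⁻ → K, so n(e⁻) = 0.3836 mol
Q = 0.3836 × 96485 / 0.773 = 47880 C
I = Q / t = 47880 / 22176 s = 2.16 A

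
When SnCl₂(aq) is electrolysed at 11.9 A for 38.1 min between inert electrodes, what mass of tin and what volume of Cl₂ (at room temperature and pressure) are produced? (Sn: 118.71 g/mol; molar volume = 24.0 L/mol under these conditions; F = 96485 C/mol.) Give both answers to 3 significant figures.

16.7 g Sn; 3.38 L Cl₂

Q = 11.9 × 2286 = 27200 C; n(e⁻) = 27200 / 96485 = 0.2819 mol
Cathode: Sn²⁺ + 2e⁻ → Sn → n(Sn) = 0.2819/2 = 0.1410 mol → 16.7 g
Anode: 2Cl⁻ → Cl₂ + 2e⁻ → n(Cl₂) = 0.2819/2 = 0.1410 mol → 3.38 L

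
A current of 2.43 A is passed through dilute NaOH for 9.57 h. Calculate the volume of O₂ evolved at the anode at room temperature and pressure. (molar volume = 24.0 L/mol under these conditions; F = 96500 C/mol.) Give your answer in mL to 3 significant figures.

Q = It = 2.43 × 34452 = 83720 C
n(e⁻) = Q/F = 83720/96500 = 0.8676 mol
2H₂O → O₂ + 4H⁺ + 4e⁻, so n(O₂) = 0.8676 / 4 = 0.2169 mol
V = 0.2169 × 24.0 = 5.206 L
= 5210 mL

5210 mL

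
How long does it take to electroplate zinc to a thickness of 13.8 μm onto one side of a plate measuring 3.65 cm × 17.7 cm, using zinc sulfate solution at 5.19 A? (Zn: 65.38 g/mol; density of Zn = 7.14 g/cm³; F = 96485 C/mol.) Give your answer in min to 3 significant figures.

6.03 min

Plated area = 3.65 × 17.7 = 64.61 cm²
Volume = 64.61 × 13.8×10⁻⁴ cm = 0.08916 cm³
m(Zn) = 0.08916 × 7.14 = 0.6366 g
n(Zn) = 0.6366 / 65.38 = 0.009737 mol; n(e⁻) = 2 × 0.009737 = 0.01947 mol
Q = 0.01947 × 96485 = 1879 C
t = 1879 / 5.19 = 362.0 s = 6.03 min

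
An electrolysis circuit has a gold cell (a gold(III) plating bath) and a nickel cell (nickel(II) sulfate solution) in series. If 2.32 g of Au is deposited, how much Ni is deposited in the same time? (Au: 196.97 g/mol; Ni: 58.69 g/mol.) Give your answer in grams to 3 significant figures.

n(Au) = 2.32 / 196.97 = 0.01178 mol
Au³⁺ + 3e⁻ → Au, so n(e⁻) = 3 × 0.01178 = 0.03534 mol
In series, the same 0.03534 mol of electrons flows through the second cell.
Ni²⁺ + 2e⁻ → Ni, so n(Ni) = 0.03534 / 2 = 0.01767 mol
m(Ni) = 0.01767 × 58.69 = 1.04 g

1.04 g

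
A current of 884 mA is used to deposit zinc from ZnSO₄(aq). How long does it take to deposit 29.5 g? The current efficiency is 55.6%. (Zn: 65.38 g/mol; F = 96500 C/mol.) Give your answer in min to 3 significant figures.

2950 min

n(Zn) = 29.5 / 65.38 = 0.4512 mol
Zn²⁺ + 2e⁻ → Zn, so n(e⁻) = 2 × 0.4512 = 0.9024 mol
Q = 0.9024 × 96500 / 0.556 = 1.566×10^5 C
t = Q / I = 1.566×10^5 / 0.884 = 1.771×10^5 s = 2950 min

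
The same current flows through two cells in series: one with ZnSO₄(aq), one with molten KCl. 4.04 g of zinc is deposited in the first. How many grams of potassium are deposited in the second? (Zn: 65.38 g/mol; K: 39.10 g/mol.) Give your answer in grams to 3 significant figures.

n(Zn) = 4.04 / 65.38 = 0.06179 mol
Zn²⁺ + 2e⁻ → Zn, so n(e⁻) = 2 × 0.06179 = 0.1236 mol
In series, the same 0.1236 mol of electrons flows through the second cell.
K⁺ + e⁻ → K, so n(K) = 0.1236 mol
m(K) = 0.1236 × 39.10 = 4.83 g

4.83 g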